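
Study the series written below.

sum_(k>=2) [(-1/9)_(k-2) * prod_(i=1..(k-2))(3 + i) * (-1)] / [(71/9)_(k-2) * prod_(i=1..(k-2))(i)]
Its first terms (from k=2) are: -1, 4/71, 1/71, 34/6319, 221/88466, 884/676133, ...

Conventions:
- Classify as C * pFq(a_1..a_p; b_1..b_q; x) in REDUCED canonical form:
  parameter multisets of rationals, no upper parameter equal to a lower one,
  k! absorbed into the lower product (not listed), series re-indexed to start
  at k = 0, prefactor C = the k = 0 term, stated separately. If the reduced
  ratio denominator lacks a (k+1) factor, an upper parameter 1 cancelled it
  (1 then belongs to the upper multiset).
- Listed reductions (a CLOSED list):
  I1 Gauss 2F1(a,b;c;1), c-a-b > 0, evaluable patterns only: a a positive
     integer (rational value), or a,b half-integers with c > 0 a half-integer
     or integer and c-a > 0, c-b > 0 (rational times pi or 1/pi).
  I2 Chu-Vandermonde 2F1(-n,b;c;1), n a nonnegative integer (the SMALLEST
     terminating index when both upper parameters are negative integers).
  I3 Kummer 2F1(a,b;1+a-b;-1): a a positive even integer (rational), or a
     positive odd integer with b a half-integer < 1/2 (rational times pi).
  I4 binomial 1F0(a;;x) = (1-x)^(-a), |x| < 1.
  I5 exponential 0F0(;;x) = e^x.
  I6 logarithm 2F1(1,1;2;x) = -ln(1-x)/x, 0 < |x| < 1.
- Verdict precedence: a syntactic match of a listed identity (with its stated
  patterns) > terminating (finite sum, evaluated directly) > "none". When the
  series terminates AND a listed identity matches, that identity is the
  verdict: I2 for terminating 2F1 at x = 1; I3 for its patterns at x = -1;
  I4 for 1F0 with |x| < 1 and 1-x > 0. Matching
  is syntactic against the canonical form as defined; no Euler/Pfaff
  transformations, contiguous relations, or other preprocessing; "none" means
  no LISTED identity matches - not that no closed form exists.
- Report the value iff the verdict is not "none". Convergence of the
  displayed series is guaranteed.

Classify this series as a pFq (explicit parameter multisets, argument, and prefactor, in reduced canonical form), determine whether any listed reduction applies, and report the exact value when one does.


x = 1 here; the reduced form reads 2F1, upper {-1/9, 4}, lower {71/9}, C = -1. Verdict: Gauss's theorem (I1) fires (x = 1: the Gamma ratio telescopes since c-a-b = 4 > 0 and a = 4 in Z>0). Value: -18073/19683.

Key step: with t_0 = -1, the product of the first k integers (C = -1, x = 1) is k!.
Consecutive-term ratio: r(k) = 1 * (k-1/9) (k+4) / [(k+71/9) (k+1)] - rational; roots negated = parameters, x = 1, C = -1.


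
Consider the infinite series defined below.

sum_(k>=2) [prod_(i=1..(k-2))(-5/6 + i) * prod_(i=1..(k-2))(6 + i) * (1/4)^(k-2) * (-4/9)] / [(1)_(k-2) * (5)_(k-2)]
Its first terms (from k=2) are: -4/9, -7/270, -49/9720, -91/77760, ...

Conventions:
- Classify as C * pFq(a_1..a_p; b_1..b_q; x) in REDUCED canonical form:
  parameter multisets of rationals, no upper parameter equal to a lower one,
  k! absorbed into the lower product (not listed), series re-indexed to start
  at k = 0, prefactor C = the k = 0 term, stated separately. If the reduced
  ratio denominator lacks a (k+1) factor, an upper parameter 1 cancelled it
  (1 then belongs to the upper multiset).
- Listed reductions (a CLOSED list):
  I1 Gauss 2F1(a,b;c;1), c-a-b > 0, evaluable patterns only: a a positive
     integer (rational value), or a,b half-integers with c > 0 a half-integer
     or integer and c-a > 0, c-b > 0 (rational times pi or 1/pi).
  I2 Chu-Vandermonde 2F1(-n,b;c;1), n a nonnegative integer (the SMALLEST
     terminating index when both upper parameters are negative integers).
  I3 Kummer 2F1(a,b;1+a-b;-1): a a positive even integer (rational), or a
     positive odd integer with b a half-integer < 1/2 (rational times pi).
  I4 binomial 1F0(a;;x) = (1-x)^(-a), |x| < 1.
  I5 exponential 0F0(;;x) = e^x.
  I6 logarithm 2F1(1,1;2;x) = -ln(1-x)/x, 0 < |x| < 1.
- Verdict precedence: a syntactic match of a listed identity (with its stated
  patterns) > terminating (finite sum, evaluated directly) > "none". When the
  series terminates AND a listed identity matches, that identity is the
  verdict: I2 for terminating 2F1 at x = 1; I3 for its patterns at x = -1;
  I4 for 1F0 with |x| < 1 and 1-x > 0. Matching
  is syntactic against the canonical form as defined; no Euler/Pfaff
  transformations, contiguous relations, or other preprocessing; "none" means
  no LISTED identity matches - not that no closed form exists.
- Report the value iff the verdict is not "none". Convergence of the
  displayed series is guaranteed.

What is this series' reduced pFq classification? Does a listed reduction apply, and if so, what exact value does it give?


Prefactor -4/9, argument 1/4: 2F1 with upper {1/6, 7} over lower {5}. Verdict: no listed reduction: x = 1/4 and upper {1/6, 7} fail every I1-I6 pattern.

First insight: t_0 being -4/9, (1)_k (C = -4/9, x = 1/4) is k! itself.
Adjacent-term ratio: r(k) = (1/4) * (k+1/6) (k+7) / [(k+5) (k+1)] ; factor over Q: parameters, x = (1/4), and C = -4/9.


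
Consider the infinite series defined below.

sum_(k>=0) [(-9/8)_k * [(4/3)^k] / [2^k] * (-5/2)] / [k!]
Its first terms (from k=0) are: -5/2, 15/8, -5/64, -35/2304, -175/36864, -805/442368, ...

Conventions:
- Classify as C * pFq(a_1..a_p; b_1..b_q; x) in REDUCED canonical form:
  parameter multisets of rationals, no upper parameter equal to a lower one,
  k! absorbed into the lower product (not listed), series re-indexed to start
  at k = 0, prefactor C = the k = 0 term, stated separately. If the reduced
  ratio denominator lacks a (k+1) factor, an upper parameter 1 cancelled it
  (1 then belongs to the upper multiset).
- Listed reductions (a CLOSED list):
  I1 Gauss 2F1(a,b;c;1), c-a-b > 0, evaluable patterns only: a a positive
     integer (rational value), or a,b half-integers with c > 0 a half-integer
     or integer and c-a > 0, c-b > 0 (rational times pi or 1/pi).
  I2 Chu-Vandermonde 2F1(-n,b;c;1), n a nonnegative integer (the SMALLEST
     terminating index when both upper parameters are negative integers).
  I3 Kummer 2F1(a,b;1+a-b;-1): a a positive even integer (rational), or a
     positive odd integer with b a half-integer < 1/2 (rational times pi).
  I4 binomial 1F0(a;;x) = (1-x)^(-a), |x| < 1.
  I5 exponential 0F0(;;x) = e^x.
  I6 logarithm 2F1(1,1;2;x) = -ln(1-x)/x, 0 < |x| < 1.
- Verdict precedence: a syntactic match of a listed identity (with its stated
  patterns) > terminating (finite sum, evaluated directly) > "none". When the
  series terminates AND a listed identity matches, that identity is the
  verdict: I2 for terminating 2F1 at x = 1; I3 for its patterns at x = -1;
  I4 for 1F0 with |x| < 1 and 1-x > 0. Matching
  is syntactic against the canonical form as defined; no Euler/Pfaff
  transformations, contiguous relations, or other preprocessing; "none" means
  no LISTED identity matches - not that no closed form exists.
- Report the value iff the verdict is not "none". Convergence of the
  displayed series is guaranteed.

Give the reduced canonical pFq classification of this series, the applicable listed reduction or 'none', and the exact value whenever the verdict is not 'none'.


x = 2/3 here; the reduced form reads 1F0, upper {-9/8}, lower {-}, C = -5/2. Verdict (x = 2/3): the I4 binomial reduction applies (the 1F0 binomial series: exponent 9/8, x = 2/3). Exact value: (-5/2) * (1/3)^(9/8).

Key step: t_0 being -5/2, the two k-th powers (C = -5/2, x = 2/3) combine into one argument.
Term ratio: r(k) = (2/3) * (k-9/8) / [(k+1)] - rational in k. x = (2/3); t_0 = -5/2; negate the roots.


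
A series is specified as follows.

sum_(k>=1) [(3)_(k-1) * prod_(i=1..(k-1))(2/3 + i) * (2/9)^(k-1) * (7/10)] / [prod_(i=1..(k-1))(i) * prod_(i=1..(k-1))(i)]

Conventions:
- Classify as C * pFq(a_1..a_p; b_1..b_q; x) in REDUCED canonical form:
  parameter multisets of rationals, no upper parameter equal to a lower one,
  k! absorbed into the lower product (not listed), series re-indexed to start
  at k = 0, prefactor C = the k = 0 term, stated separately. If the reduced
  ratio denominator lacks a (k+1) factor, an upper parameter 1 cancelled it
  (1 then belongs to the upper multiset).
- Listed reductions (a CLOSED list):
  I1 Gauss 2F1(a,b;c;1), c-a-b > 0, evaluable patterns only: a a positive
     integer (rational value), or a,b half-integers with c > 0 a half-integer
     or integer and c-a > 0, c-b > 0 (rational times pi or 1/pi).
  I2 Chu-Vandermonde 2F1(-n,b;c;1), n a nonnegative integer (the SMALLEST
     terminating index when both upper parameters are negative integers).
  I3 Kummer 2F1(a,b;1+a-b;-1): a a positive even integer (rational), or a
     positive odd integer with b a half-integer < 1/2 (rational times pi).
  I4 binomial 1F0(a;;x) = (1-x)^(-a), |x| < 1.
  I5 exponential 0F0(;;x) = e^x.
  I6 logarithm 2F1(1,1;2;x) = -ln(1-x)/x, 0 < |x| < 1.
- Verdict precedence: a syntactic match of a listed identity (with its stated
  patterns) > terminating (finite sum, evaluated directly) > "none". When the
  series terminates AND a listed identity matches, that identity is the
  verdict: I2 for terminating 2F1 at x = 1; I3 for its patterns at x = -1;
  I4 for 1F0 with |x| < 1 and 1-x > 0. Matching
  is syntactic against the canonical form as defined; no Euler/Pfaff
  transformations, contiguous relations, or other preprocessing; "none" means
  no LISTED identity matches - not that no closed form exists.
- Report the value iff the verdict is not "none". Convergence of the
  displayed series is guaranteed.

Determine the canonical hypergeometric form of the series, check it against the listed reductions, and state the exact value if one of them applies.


x = 2/9 here; the reduced form reads 2F1, upper {5/3, 3}, lower {1}, C = 7/10. Verdict: none. Every listed pattern misses the 2F1 form at 2/9, upper {5/3, 3}.

Structural cue: t_0 being 7/10, the product of the first k integers (C = 7/10) is k!.
Consecutive-term ratio: r(k) = (2/9) * (k+5/3) (k+3) / [(k+1) (k+1)] - rational in k, leading ratio (2/9); with t_0 = 7/10, classification follows.


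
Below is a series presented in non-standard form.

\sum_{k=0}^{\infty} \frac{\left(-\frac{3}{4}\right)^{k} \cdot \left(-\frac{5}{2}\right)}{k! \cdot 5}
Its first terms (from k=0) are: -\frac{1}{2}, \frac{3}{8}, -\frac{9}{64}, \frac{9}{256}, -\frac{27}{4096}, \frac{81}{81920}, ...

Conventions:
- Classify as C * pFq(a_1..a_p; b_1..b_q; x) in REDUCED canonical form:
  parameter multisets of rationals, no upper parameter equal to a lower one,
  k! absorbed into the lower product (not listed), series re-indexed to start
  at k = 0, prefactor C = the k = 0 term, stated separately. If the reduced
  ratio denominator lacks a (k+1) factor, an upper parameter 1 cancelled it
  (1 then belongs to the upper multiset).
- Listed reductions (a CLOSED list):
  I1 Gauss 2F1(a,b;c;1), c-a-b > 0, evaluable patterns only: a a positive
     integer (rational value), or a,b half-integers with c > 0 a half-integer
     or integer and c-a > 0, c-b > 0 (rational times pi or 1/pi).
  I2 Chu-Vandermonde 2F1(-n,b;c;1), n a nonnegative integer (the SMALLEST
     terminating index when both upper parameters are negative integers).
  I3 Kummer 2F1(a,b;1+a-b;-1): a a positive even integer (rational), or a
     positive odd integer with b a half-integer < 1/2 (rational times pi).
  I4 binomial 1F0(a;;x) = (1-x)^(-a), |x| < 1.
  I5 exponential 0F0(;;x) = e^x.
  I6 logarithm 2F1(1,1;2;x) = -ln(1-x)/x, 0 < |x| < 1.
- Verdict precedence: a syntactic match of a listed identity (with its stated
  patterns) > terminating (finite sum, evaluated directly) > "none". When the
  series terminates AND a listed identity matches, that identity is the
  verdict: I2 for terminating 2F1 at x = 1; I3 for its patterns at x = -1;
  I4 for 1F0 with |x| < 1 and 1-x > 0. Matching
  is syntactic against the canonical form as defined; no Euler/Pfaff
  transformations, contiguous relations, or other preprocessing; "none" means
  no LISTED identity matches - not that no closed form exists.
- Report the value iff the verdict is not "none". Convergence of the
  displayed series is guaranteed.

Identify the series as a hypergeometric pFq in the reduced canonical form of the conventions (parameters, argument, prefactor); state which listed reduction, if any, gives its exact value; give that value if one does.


With C = -\frac{1}{2}: the canonical form is 0F0(-; -; -\frac{3}{4}). Verdict (x = -\frac{3}{4}): the I5 exponential reduction applies (the 0F0 exponential series at x = -\frac{3}{4}). Sum: \left(-\frac{1}{2}\right) \cdot e^{-\frac{3}{4}}.

First insight: from the first term -\frac{1}{2}: the constant factors (C = -1/2) combine into one prefactor.
Ratio: r(k) = -\frac{3}{4} * 1 / [(k+1)] - rational in k, leading ratio -\frac{3}{4}; with t_0 = -\frac{1}{2}, classification follows.


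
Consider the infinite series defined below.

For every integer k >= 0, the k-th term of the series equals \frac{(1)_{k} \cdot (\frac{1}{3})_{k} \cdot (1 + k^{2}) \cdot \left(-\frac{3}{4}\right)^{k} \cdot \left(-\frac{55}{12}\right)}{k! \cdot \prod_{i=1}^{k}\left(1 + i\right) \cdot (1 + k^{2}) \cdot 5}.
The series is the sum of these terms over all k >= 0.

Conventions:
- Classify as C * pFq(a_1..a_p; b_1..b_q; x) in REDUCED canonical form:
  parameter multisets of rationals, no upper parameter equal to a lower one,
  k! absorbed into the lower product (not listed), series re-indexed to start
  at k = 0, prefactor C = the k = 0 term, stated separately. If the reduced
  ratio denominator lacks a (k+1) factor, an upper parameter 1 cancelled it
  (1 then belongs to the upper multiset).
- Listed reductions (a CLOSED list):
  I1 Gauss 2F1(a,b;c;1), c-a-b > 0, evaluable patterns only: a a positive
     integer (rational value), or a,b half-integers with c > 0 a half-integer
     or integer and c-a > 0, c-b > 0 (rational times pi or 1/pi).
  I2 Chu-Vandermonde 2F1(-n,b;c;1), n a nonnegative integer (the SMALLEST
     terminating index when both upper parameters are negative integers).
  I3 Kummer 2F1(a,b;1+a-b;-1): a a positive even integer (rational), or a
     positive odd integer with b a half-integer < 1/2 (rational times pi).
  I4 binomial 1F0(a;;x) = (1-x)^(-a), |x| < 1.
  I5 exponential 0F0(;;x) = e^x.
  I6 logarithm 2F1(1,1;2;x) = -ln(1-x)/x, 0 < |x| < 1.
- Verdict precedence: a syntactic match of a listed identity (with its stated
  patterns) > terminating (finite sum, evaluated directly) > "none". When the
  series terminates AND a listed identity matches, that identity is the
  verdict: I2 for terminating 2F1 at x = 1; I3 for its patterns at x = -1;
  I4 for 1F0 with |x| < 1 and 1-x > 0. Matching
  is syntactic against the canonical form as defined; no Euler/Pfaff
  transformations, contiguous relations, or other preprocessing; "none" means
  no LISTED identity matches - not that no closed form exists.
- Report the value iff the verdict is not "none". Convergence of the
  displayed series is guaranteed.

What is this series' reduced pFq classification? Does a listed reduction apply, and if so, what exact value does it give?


Reduced: x = -\frac{3}{4}, 2F1, upper = {\frac{1}{3}, 1}, lower = {2}, C = -\frac{11}{12}. Verdict: none (x = -\frac{3}{4}): each listed identity misses the multisets {\frac{1}{3}, 1} ; {2}.

Key observation: t_0 = -\frac{11}{12} here, and the lower running product (prefactor -11/12) is a rising factorial.
Adjacent-term ratio: r(k) = -\frac{3}{4} * (k+\frac{1}{3}) (k+1) / [(k+2) (k+1)] - rational in k, leading ratio -\frac{3}{4}; with t_0 = -\frac{11}{12}, classification follows.


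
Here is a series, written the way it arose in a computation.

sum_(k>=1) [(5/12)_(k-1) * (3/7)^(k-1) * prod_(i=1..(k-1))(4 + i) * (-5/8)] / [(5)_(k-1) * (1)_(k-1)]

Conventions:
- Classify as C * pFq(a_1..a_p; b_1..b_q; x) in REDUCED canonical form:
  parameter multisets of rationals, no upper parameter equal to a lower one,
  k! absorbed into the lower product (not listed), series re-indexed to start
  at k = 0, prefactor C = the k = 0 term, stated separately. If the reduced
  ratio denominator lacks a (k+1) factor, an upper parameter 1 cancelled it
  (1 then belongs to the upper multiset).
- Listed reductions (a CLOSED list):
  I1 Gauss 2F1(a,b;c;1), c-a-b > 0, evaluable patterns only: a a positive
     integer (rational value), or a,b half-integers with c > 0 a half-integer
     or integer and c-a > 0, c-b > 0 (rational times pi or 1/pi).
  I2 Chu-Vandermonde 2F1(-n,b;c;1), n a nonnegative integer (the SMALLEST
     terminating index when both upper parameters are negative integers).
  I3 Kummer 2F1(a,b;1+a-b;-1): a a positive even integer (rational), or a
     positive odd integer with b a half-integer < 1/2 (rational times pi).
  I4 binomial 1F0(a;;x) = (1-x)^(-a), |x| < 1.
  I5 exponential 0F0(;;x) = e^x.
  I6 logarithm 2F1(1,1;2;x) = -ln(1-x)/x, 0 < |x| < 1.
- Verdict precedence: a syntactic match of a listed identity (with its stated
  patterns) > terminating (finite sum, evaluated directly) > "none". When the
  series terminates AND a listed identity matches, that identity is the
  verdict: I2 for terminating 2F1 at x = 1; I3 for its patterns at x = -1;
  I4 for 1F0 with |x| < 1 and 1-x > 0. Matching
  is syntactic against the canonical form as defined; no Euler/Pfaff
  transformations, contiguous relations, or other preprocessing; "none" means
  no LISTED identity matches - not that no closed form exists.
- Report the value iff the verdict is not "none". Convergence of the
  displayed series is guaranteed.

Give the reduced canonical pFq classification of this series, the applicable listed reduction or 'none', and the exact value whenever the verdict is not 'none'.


The tell: x = (3/7) and the running product (prefactor -5/8) telescopes to a rising factorial.
Step ratio: r(k) = (3/7) * (k+5/12) / [(k+1)] - rational in k, leading ratio (3/7); with t_0 = -5/8, classification follows.

Classification (C = -5/8): 1F0 with upper {5/12}, lower {-}, argument x = 3/7. Verdict (x = 3/7): the I4 binomial reduction applies (the 1F0 binomial series: exponent -5/12, x = 3/7). Hence: (-5/8) * (4/7)^(-5/12).


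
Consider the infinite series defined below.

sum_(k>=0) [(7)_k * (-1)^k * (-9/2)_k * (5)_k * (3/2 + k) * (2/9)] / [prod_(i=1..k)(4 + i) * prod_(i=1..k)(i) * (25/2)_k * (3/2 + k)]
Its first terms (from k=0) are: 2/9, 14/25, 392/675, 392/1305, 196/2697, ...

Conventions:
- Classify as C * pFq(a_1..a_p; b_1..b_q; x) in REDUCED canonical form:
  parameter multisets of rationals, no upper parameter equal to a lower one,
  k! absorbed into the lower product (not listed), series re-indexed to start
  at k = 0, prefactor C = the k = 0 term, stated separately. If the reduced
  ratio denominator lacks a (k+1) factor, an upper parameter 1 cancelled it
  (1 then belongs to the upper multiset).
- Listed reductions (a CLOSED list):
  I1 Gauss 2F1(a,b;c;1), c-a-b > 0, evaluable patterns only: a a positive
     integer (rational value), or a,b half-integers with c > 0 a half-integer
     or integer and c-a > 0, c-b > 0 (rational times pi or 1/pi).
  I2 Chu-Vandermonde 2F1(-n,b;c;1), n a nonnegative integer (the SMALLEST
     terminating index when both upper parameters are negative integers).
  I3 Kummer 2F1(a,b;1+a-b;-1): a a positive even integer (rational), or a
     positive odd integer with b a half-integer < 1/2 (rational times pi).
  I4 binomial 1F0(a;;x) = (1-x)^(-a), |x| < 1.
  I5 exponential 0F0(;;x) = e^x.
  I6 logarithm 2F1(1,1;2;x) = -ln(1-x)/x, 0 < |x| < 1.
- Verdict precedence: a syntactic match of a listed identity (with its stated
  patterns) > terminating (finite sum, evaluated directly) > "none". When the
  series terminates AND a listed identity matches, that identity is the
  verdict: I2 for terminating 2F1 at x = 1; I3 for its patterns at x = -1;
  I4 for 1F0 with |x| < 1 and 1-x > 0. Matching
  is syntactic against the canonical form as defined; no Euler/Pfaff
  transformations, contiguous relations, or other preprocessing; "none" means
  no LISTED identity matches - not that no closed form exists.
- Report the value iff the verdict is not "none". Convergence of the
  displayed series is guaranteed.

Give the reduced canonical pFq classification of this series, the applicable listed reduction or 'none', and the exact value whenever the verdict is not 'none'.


Classification (C = 2/9): 2F1 with upper {-9/2, 7}, lower {25/2}, argument x = -1. Verdict at x = -1: Kummer's theorem (I3) matches (x = -1; c = 25/2 equals 1+a-b for upper {-9/2, 7}: listed pattern). Its exact value is (37182145/67108864) * pi.

Structural cue: from the first term 2/9: the lower running product (C = 2/9, x = -1) is a rising factorial.
Adjacent-term ratio: r(k) = (-1) * (k-9/2) (k+7) / [(k+25/2) (k+1)] - rational; roots negated = parameters, x = (-1), C = 2/9.


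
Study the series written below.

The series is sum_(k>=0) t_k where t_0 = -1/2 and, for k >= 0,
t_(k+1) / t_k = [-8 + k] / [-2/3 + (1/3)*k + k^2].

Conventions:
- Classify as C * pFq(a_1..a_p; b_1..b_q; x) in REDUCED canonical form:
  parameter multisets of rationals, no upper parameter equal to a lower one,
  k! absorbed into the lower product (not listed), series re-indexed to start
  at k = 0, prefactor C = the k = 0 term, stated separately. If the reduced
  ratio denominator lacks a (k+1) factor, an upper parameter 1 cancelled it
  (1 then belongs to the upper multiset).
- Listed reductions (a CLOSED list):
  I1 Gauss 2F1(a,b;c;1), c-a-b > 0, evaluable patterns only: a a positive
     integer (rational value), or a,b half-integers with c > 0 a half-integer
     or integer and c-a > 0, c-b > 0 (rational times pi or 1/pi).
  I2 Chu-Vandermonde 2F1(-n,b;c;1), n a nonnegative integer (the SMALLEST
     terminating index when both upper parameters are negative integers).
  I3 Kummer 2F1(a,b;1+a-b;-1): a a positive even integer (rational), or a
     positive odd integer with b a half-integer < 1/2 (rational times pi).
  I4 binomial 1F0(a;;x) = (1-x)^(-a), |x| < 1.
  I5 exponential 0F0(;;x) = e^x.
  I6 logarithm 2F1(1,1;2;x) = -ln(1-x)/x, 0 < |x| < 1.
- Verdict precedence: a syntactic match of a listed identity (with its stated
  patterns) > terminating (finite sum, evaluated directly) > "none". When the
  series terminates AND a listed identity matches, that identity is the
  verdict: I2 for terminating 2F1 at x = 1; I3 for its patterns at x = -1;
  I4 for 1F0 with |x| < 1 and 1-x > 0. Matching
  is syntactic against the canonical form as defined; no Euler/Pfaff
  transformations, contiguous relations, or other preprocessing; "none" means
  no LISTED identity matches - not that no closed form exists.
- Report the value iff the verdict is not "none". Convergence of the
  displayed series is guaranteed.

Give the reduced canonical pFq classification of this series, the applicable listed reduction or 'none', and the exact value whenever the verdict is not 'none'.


Prefactor -1/2, argument 1: 1F1 with upper {-8} over lower {-2/3}. Verdict: terminating - upper parameter -8 makes this a finite sum (last index 8), evaluated exactly. Its exact value is 7981849/4426240.

Structural cue: from the first term -1/2: roots of the ratio polynomials (C = -1/2, x = 1) are the negated parameters.
Step ratio: r(k) = 1 * (k-8) / [(k-2/3) (k+1)] - poly over poly, x = 1 from leading terms; C = -1/2 at k = 0.


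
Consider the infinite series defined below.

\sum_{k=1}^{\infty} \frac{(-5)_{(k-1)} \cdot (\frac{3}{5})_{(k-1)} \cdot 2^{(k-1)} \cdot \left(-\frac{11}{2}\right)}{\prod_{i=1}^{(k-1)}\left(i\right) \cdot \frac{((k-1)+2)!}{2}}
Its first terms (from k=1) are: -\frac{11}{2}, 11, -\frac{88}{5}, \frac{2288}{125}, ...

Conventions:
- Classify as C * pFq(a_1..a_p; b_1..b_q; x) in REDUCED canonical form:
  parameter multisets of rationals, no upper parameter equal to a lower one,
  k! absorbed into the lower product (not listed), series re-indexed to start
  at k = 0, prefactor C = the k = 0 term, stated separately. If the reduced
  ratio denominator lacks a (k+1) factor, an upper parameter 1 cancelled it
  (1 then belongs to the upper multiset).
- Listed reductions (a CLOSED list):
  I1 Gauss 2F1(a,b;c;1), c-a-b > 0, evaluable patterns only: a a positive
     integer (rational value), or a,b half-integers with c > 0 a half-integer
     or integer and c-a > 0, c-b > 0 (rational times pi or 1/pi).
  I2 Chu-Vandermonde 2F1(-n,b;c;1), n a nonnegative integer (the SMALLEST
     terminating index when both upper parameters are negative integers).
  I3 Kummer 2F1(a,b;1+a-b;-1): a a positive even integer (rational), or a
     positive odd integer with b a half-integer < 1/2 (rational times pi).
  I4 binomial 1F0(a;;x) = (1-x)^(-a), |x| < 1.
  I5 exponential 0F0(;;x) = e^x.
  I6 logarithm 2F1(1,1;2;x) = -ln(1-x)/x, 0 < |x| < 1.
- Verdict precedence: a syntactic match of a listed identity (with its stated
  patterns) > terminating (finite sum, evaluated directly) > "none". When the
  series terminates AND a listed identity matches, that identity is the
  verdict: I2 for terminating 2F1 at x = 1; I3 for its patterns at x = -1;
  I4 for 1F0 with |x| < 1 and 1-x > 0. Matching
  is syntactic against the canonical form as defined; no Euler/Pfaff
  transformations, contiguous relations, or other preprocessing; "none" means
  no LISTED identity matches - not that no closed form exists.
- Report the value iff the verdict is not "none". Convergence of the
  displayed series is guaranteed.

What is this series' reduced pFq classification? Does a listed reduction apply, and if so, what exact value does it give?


The series (x = 2) is 2F1: upper {-5, \frac{3}{5}}, lower {3}, prefactor -\frac{11}{2}. Verdict: terminating - upper parameter -5 makes this a finite sum (last index 5), evaluated exactly. Value: -\frac{413787}{218750}.

Structural cue: with t_0 = -\frac{11}{2}, the denominator's factorial ratio (C = -11/2, x = 2) is a lower Pochhammer.
Term ratio: r(k) = 2 * (k-5) (k+\frac{3}{5}) / [(k+3) (k+1)] - rational; roots negated = parameters, x = 2, C = -\frac{11}{2}.


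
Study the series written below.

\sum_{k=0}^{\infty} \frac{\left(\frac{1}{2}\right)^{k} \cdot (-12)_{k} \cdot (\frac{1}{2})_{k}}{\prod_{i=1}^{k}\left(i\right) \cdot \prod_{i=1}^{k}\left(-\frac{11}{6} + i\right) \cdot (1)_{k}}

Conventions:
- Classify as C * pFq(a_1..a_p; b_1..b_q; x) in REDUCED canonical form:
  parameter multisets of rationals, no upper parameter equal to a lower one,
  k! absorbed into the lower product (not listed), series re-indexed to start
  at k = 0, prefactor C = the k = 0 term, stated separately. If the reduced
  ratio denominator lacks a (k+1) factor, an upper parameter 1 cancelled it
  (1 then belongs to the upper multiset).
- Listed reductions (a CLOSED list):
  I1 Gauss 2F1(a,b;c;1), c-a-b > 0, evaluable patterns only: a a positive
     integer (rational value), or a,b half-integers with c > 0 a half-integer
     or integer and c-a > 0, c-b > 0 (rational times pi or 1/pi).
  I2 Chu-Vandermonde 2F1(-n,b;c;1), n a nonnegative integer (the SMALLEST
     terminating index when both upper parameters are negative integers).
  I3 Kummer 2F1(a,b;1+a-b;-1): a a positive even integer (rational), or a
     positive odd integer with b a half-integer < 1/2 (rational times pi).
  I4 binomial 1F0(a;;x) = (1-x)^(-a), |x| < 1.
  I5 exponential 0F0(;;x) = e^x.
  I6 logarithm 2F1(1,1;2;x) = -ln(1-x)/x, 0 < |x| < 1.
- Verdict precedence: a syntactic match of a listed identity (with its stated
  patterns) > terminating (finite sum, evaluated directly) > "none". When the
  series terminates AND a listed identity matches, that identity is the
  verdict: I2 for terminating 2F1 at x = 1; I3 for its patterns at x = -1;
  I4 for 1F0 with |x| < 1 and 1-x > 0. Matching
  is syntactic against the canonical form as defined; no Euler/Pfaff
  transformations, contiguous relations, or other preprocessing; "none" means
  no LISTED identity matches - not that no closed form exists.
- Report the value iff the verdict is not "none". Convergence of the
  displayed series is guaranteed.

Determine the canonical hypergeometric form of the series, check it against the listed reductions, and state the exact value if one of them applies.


With C = 1: the canonical form is 2F2(-12, \frac{1}{2}; -\frac{5}{6}, 1; \frac{1}{2}). Verdict: terminating - no listed pattern fits, but -12 in the upper list cuts the series at k = 12; direct evaluation. Its exact value is -\frac{45442625521021994583511}{7349966995222691840000}.

Key observation: t_0 = 1 here, and the lower running product (C = 1, x = 1/2) is a rising factorial.
Adjacent-term ratio: r(k) = \frac{1}{2} * (k-12) (k+\frac{1}{2}) / [(k-\frac{5}{6}) (k+1) (k+1)] - rational; roots negated = parameters, x = \frac{1}{2}, C = 1.


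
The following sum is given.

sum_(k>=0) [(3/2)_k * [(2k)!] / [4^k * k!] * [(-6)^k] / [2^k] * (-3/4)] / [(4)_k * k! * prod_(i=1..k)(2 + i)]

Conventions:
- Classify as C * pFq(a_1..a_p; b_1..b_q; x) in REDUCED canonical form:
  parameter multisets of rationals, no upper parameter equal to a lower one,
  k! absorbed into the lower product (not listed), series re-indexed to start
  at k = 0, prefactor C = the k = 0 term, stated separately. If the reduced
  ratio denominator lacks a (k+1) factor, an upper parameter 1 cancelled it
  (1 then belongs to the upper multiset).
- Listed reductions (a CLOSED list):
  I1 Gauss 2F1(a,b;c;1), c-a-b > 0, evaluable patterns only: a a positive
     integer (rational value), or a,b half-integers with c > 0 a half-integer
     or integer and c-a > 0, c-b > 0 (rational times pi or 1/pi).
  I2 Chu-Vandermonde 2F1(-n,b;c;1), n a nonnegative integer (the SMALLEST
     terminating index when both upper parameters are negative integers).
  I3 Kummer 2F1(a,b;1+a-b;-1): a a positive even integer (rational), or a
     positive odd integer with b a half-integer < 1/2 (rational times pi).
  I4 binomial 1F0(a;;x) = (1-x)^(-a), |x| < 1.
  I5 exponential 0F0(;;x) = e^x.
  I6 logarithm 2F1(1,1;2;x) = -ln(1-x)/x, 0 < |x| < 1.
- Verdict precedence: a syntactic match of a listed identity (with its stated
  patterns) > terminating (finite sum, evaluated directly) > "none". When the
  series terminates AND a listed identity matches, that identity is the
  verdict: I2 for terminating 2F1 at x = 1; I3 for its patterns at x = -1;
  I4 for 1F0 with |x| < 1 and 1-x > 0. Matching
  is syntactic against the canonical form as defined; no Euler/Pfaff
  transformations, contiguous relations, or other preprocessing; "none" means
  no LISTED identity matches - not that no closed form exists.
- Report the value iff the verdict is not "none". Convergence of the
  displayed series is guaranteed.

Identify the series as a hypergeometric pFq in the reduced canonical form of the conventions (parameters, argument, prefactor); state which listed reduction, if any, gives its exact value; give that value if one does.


First insight: with t_0 = -3/4, the lower running product (C = -3/4, x = -3) is a rising factorial.
Adjacent-term ratio: r(k) = (-3) * (k+1/2) (k+3/2) / [(k+3) (k+4) (k+1)] - rational; roots negated = parameters, x = (-3), C = -3/4.

The series (x = -3) is 2F2: upper {1/2, 3/2}, lower {3, 4}, prefactor -3/4. Verdict: no listed reduction: x = -3 and upper {1/2, 3/2} fail every I1-I6 pattern.


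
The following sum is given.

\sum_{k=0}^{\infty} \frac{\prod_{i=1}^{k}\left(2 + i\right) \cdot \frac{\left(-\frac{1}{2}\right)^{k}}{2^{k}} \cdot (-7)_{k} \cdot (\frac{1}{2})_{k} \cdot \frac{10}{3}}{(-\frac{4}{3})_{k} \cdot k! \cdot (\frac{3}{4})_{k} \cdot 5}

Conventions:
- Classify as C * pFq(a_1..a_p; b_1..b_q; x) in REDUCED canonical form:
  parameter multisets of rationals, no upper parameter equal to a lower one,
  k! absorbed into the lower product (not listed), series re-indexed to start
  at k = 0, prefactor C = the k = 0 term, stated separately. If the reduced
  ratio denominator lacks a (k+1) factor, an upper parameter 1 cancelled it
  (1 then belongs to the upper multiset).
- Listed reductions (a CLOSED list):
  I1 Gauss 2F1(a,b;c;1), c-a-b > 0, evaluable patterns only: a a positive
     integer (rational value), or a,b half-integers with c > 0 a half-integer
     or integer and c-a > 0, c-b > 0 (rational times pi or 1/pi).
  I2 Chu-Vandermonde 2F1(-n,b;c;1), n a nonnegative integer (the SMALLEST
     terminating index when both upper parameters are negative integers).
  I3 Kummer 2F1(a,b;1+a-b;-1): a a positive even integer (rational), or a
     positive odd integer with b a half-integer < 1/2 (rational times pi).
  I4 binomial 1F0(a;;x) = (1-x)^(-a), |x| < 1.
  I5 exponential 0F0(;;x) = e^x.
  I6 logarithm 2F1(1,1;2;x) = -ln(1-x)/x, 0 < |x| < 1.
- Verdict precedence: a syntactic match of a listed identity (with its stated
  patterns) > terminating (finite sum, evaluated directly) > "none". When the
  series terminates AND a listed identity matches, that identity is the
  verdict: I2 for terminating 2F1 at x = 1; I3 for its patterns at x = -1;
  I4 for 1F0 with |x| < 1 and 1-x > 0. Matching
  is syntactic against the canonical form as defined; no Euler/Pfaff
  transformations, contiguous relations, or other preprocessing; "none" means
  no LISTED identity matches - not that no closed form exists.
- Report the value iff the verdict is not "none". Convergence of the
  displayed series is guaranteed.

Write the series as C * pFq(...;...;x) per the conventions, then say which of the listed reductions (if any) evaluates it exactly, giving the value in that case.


Key observation: t_0 being \frac{2}{3}, the two k-th powers (C = 2/3, x = -1/4) combine into one argument.
Adjacent-term ratio: r(k) = -\frac{1}{4} * (k-7) (k+\frac{1}{2}) (k+3) / [(k-\frac{4}{3}) (k+\frac{3}{4}) (k+1)] - rational; roots negated = parameters, x = -\frac{1}{4}, C = \frac{2}{3}.

x = -\frac{1}{4} here; the reduced form reads 3F2, upper {-7, \frac{1}{2}, 3}, lower {-\frac{4}{3}, \frac{3}{4}}, C = \frac{2}{3}. Verdict: terminating - no listed pattern fits, but -7 in the upper list cuts the series at k = 7; direct evaluation. Its exact value is \frac{22434653}{230736}.


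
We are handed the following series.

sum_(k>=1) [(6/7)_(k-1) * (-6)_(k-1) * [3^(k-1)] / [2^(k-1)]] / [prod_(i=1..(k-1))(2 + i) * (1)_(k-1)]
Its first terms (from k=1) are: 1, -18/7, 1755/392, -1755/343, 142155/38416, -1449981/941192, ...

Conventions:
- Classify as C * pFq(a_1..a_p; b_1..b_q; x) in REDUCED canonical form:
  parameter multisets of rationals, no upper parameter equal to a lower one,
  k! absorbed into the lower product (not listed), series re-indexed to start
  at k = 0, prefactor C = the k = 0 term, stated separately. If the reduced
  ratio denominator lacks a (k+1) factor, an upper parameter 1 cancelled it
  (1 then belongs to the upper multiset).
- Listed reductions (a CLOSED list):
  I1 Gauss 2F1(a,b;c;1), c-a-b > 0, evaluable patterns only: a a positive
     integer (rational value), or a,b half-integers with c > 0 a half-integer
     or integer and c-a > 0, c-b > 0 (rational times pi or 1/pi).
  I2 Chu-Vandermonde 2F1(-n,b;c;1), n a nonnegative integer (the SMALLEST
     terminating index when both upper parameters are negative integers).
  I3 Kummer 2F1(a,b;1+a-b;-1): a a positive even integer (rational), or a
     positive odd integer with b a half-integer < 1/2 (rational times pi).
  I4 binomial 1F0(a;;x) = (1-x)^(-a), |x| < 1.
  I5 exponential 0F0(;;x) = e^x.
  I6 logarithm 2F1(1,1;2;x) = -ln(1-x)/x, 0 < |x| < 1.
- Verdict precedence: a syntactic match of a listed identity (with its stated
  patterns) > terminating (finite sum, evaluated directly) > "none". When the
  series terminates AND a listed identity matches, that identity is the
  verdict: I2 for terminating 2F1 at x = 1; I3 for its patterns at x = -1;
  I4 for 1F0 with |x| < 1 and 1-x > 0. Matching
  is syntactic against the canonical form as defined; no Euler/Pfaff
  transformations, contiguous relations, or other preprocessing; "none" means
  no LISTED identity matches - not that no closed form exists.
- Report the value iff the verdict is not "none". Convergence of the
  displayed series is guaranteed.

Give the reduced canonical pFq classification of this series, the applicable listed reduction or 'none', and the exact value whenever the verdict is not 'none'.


x = 3/2 here; the reduced form reads 2F1, upper {-6, 6/7}, lower {3}, C = 1. Verdict: terminating - upper -6 stops the sum at k = 6; the 7 terms are added exactly. Exact value: 48660373/210827008.

Structural cue: x = (3/2) and (1)_k (prefactor 1) is k! itself.
Ratio: r(k) = (3/2) * (k-6) (k+6/7) / [(k+3) (k+1)] - rational in k, leading ratio (3/2); with t_0 = 1, classification follows.


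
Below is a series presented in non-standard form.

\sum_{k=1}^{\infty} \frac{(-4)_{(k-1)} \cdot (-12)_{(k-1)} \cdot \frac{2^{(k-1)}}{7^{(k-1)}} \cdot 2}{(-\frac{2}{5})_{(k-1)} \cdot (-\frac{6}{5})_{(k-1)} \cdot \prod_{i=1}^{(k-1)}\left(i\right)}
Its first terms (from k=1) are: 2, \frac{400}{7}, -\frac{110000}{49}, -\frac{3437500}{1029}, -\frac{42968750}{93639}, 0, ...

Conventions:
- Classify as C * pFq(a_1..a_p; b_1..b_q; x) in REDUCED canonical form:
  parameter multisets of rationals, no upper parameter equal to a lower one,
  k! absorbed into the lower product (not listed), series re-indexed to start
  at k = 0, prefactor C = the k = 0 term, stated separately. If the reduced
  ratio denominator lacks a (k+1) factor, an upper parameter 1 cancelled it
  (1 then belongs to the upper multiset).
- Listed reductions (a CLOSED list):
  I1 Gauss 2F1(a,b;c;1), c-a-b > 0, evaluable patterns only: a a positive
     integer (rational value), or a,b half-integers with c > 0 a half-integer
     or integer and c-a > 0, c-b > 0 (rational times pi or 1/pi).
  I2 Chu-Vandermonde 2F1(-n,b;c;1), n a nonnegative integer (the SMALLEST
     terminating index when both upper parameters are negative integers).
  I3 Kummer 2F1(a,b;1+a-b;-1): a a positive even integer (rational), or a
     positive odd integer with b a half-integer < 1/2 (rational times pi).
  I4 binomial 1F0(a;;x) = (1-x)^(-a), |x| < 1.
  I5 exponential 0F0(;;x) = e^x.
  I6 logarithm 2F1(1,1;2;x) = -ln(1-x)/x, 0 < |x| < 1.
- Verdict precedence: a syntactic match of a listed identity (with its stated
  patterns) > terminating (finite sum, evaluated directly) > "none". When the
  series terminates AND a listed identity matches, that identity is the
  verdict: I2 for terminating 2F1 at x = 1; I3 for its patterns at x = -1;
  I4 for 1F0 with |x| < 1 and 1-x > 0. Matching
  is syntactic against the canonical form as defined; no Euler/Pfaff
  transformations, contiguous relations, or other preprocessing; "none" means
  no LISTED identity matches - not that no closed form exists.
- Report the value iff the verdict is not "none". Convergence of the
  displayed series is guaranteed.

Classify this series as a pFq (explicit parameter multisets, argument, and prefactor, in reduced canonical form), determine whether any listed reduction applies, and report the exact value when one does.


At argument \frac{2}{7}: a 2F2 with upper {-12, -4}, lower {-\frac{6}{5}, -\frac{2}{5}}, scaled by C = 2. Verdict: terminating - no listed pattern fits, but -4 in the upper list cuts the series at k = 4; direct evaluation. Sum: -\frac{186817724}{31213}.

Key observation: x = \frac{2}{7} and the product of the first k integers (C = 2, x = 2/7) is k!.
Term ratio: r(k) = \frac{2}{7} * (k-12) (k-4) / [(k-\frac{6}{5}) (k-\frac{2}{5}) (k+1)] - rational; roots negated = parameters, x = \frac{2}{7}, C = 2.


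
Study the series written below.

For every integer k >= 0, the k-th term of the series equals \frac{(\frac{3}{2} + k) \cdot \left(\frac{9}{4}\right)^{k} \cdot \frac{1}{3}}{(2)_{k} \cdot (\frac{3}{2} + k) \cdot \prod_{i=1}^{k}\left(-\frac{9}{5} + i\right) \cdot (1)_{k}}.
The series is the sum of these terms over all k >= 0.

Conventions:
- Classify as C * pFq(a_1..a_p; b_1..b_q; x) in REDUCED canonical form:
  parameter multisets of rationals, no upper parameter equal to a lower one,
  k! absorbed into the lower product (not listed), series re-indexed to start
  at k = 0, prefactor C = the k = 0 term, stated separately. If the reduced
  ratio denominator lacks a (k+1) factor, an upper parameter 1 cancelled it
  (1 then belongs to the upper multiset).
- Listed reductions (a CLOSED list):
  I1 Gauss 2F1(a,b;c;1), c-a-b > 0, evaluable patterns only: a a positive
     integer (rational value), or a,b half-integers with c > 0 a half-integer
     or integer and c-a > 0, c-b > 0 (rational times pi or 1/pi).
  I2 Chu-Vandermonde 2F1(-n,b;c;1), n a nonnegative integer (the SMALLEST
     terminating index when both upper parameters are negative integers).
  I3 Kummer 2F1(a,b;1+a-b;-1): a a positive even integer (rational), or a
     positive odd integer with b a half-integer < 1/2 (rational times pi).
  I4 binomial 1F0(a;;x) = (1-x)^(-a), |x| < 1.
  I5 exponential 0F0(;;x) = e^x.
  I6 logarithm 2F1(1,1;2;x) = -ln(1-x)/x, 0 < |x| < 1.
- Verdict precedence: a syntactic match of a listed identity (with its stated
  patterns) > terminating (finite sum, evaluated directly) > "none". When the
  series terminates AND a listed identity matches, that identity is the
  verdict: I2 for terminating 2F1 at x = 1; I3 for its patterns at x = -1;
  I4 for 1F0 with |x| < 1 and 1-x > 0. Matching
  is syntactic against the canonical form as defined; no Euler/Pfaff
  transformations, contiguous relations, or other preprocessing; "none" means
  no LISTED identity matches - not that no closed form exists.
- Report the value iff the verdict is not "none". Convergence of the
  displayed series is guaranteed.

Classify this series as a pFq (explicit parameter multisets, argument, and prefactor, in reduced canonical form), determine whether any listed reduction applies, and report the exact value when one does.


Prefactor \frac{1}{3}, argument \frac{9}{4}: 0F2 with upper {-} over lower {-\frac{4}{5}, 2}. Verdict: no listed reduction: x = \frac{9}{4} and upper {-} fail every I1-I6 pattern.

The tell: t_0 being \frac{1}{3}, the lower running product (C = 1/3) is a rising factorial.
Adjacent-term ratio: r(k) = \frac{9}{4} * 1 / [(k-\frac{4}{5}) (k+2) (k+1)] ; factor over Q: parameters, x = \frac{9}{4}, and C = \frac{1}{3}.
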